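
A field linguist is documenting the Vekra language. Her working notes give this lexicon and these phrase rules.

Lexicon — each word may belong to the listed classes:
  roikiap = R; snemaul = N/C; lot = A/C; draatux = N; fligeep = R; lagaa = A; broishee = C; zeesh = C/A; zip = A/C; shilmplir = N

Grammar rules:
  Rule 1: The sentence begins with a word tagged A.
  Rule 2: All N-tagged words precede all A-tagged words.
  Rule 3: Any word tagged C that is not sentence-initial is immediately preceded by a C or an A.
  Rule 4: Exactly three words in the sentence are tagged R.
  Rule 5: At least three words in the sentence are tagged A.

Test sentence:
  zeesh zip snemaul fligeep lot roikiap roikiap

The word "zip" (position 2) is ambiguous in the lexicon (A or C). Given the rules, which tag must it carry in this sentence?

A

Candidates per position — 1:zeesh {C,A}; 2:zip {A,C}; 3:snemaul {N,C}; 4:fligeep {R}; 5:lot {A,C}; 6:roikiap {R}; 7:roikiap {R}.
At position 1, choosing C makes rule 1 impossible to satisfy; hence A.
At position 2, choosing C makes rule 5 impossible to satisfy; hence A.
At position 3, choosing N makes rule 2 impossible to satisfy; hence C.
At position 5, choosing C makes rule 3 impossible to satisfy; hence A.
The unique satisfying tagging is: A A C R A R R.
Check: rule 1 satisfied; rule 2 satisfied; rule 3 satisfied; rule 4 satisfied; rule 5 satisfied.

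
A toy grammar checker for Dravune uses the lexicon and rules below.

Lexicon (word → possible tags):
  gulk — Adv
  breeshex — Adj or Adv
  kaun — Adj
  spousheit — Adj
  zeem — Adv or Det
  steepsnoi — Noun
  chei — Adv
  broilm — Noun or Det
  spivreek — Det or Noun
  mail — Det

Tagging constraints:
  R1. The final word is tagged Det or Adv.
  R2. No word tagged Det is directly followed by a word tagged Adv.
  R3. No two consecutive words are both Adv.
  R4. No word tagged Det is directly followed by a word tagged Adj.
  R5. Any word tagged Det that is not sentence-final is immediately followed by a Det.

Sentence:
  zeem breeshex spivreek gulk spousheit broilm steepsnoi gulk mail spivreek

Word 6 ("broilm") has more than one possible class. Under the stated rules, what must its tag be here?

Candidates per position — 1:zeem {Adv,Det}; 2:breeshex {Adj,Adv}; 3:spivreek {Det,Noun}; 4:gulk {Adv}; 5:spousheit {Adj}; 6:broilm {Noun,Det}; 7:steepsnoi {Noun}; 8:gulk {Adv}; 9:mail {Det}; 10:spivreek {Det,Noun}.
Position 1: tagging it Det would leave rule 5 unsatisfiable, so it must be Adv.
Position 2: tagging it Adv would leave rule 3 unsatisfiable, so it must be Adj.
Position 3: tagging it Det would leave rule 2 unsatisfiable, so it must be Noun.
Position 6: tagging it Det would leave rule 5 unsatisfiable, so it must be Noun.
Position 10: tagging it Noun would leave rule 1 unsatisfiable, so it must be Det.
The unique satisfying tagging is: Adv Adj Noun Adv Adj Noun Noun Adv Det Det.
Check: rule 1 ok; rule 2 ok; rule 3 ok; rule 4 ok; rule 5 ok.

Noun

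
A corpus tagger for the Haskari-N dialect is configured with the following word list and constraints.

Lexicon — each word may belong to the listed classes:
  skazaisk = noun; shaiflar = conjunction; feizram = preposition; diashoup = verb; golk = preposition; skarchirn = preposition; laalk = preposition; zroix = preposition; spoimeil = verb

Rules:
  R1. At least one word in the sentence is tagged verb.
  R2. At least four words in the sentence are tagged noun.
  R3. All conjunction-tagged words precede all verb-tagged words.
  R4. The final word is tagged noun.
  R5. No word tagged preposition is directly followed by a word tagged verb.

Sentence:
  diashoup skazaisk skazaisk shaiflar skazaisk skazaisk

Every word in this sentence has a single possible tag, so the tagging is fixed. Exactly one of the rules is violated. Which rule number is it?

3

Fixed tagging: verb noun noun conjunction noun noun.
Checking each rule: R1 ok, R2 ok, R3 fails, R4 ok, R5 ok.
Only rule 3 fails.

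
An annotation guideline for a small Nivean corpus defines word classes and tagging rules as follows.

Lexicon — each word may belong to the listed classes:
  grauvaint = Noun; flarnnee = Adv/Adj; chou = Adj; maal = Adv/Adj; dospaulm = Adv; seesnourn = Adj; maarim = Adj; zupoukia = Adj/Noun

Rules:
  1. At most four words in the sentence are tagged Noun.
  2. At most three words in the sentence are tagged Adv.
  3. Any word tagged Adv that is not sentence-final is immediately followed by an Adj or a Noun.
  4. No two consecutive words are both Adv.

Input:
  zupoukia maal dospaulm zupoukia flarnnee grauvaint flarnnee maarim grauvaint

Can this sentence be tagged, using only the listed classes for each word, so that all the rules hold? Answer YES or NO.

YES

Candidates per position — 1:zupoukia {Adj,Noun}; 2:maal {Adv,Adj}; 3:dospaulm {Adv}; 4:zupoukia {Adj,Noun}; 5:flarnnee {Adv,Adj}; 6:grauvaint {Noun}; 7:flarnnee {Adv,Adj}; 8:maarim {Adj}; 9:grauvaint {Noun}.
One satisfying assignment: Noun Adj Adv Noun Adj Noun Adj Adj Noun.
Checking: rule 1 satisfied; rule 2 satisfied; rule 3 satisfied; rule 4 satisfied.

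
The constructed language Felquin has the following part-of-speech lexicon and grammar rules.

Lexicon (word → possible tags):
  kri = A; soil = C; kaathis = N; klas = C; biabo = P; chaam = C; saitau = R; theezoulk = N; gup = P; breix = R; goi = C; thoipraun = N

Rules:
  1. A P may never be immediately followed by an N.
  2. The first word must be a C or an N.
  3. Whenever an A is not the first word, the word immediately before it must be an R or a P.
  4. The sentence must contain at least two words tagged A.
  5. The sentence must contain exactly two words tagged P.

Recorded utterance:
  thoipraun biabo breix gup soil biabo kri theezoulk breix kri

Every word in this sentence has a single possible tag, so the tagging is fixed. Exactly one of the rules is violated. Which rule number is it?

5

Fixed tagging: N P R P C P A N R A.
Checking each rule: R1 ok, R2 ok, R3 ok, R4 ok, R5 fails.
Only rule 5 fails.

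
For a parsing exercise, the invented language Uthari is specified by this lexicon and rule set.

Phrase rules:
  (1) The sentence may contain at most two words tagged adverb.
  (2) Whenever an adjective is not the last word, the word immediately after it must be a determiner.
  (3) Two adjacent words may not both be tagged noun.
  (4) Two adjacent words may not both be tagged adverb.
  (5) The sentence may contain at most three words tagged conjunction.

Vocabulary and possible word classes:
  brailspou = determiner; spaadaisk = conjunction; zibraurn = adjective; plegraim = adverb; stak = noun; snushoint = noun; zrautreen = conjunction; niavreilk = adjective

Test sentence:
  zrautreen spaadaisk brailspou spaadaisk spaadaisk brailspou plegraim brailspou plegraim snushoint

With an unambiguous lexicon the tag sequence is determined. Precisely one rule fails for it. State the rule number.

5

Fixed tagging: conjunction conjunction determiner conjunction conjunction determiner adverb determiner adverb noun.
Rule check: R1 ✓, R2 ✓, R3 ✓, R4 ✓, R5 ✗.
Only rule 5 fails.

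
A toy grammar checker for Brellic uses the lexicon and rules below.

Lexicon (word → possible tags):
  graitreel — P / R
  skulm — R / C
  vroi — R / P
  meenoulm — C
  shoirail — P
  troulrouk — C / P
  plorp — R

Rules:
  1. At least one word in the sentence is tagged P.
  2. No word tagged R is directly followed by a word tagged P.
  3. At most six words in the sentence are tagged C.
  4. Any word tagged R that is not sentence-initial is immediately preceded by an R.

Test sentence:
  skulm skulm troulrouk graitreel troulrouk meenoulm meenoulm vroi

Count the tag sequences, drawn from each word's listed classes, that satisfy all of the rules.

10

Candidates per position — 1:skulm {R,C}; 2:skulm {R,C}; 3:troulrouk {C,P}; 4:graitreel {P,R}; 5:troulrouk {C,P}; 6:meenoulm {C}; 7:meenoulm {C}; 8:vroi {R,P}.
There are 64 candidate sequences in total.
Checking each against the rules leaves 10 sequences.
Count = 10.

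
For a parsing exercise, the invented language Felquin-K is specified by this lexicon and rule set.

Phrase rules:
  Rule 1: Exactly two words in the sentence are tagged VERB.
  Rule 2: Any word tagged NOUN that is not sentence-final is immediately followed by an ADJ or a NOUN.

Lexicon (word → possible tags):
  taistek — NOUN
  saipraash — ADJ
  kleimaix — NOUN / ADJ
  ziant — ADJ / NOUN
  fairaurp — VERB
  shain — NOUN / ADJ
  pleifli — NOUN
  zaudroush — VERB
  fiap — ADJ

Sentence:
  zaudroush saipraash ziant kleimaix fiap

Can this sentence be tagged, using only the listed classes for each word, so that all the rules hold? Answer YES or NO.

Candidates per position — 1:zaudroush {VERB}; 2:saipraash {ADJ}; 3:ziant {ADJ,NOUN}; 4:kleimaix {NOUN,ADJ}; 5:fiap {ADJ}.
Rule 1 cannot be satisfied by any choice of tags from the lexicon.
So there is no consistent tagging.

NO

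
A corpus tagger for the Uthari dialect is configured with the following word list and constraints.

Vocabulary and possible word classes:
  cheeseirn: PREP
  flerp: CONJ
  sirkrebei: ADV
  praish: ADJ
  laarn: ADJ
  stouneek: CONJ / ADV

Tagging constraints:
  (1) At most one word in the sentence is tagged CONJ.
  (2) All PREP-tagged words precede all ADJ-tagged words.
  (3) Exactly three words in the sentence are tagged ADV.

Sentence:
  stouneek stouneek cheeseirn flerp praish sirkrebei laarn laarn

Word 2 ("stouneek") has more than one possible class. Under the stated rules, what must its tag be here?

Candidates per position — 1:stouneek {CONJ,ADV}; 2:stouneek {CONJ,ADV}; 3:cheeseirn {PREP}; 4:flerp {CONJ}; 5:praish {ADJ}; 6:sirkrebei {ADV}; 7:laarn {ADJ}; 8:laarn {ADJ}.
Position 1: tagging it CONJ would leave rule 1 unsatisfiable, so it must be ADV.
Position 2: tagging it CONJ would leave rule 1 unsatisfiable, so it must be ADV.
The unique satisfying tagging is: ADV ADV PREP CONJ ADJ ADV ADJ ADJ.
Verifying each rule — rule 1 holds; rule 2 holds; rule 3 holds.

ADV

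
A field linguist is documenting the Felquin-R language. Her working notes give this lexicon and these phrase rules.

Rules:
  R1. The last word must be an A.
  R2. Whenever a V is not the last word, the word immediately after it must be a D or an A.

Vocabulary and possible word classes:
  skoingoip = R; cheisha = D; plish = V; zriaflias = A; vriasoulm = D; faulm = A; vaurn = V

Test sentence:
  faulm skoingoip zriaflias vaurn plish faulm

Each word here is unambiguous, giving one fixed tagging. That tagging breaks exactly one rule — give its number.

Fixed tagging: A R A V V A.
Rule check: R1 pass, R2 fail.
Only rule 2 fails.

2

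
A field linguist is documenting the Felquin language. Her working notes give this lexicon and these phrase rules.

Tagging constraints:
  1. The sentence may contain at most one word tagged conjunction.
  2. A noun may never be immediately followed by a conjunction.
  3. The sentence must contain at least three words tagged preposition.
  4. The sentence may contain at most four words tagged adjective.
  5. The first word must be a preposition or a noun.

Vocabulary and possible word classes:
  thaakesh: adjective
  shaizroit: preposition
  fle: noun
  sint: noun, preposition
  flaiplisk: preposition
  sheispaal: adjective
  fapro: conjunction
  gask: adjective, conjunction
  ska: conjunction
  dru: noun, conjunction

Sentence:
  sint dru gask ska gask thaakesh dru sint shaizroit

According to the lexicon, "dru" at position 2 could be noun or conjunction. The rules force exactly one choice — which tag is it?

noun

Candidates per position — 1:sint {noun,preposition}; 2:dru {noun,conjunction}; 3:gask {adjective,conjunction}; 4:ska {conjunction}; 5:gask {adjective,conjunction}; 6:thaakesh {adjective}; 7:dru {noun,conjunction}; 8:sint {noun,preposition}; 9:shaizroit {preposition}.
At position 1, choosing noun makes rule 3 impossible to satisfy; hence preposition.
At position 2, choosing conjunction makes rule 1 impossible to satisfy; hence noun.
At position 3, choosing conjunction makes rule 1 impossible to satisfy; hence adjective.
At position 5, choosing conjunction makes rule 1 impossible to satisfy; hence adjective.
At position 7, choosing conjunction makes rule 1 impossible to satisfy; hence noun.
At position 8, choosing noun makes rule 3 impossible to satisfy; hence preposition.
The unique satisfying tagging is: preposition noun adjective conjunction adjective adjective noun preposition preposition.
Rule-by-rule: rule 1 satisfied; rule 2 satisfied; rule 3 satisfied; rule 4 satisfied; rule 5 satisfied.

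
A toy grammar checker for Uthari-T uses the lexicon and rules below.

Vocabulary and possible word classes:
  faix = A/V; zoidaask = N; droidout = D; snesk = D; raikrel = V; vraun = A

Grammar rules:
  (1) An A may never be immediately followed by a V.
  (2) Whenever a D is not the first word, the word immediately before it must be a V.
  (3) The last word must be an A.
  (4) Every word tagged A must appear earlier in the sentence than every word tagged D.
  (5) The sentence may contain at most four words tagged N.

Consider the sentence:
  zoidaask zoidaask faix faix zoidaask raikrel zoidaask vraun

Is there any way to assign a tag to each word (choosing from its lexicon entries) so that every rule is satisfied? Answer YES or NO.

Candidates per position — 1:zoidaask {N}; 2:zoidaask {N}; 3:faix {A,V}; 4:faix {A,V}; 5:zoidaask {N}; 6:raikrel {V}; 7:zoidaask {N}; 8:vraun {A}.
One satisfying assignment: N N V A N V N A.
Verifying each rule — rule 1 satisfied; rule 2 satisfied; rule 3 satisfied; rule 4 satisfied; rule 5 satisfied.

YES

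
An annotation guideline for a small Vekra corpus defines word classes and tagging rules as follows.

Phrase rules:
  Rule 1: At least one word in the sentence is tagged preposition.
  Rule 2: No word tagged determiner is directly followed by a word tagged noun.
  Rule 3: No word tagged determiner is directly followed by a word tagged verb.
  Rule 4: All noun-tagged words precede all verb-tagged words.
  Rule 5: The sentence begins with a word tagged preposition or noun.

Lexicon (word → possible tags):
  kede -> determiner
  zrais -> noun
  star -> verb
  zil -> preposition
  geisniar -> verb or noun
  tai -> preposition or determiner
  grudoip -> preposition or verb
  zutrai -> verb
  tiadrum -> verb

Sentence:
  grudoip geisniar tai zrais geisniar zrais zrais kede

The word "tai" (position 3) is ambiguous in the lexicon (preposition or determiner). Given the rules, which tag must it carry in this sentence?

preposition

Candidates per position — 1:grudoip {preposition,verb}; 2:geisniar {verb,noun}; 3:tai {preposition,determiner}; 4:zrais {noun}; 5:geisniar {verb,noun}; 6:zrais {noun}; 7:zrais {noun}; 8:kede {determiner}.
Position 1: tagging it verb would leave rule 4 unsatisfiable, so it must be preposition.
Position 2: tagging it verb would leave rule 4 unsatisfiable, so it must be noun.
Position 3: tagging it determiner would leave rule 2 unsatisfiable, so it must be preposition.
Position 5: tagging it verb would leave rule 4 unsatisfiable, so it must be noun.
That leaves exactly one tagging: preposition noun preposition noun noun noun noun determiner.
Rule-by-rule: rule 1 holds; rule 2 holds; rule 3 holds; rule 4 holds; rule 5 holds.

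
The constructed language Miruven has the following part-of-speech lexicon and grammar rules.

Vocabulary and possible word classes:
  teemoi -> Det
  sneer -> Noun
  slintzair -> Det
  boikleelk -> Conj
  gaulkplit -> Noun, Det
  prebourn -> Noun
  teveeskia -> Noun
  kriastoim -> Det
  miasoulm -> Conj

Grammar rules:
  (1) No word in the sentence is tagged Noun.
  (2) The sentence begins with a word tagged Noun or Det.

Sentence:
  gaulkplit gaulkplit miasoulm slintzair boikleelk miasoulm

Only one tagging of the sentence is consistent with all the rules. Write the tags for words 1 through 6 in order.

Det Det Conj Det Conj Conj

Candidates per position — 1:gaulkplit {Noun,Det}; 2:gaulkplit {Noun,Det}; 3:miasoulm {Conj}; 4:slintzair {Det}; 5:boikleelk {Conj}; 6:miasoulm {Conj}.
Word 1 cannot be Noun — rule 1 would then fail for every completion. It is Det.
Word 2 cannot be Noun — rule 1 would then fail for every completion. It is Det.
The unique satisfying tagging is: Det Det Conj Det Conj Conj.
Verifying each rule — rule 1 satisfied; rule 2 satisfied.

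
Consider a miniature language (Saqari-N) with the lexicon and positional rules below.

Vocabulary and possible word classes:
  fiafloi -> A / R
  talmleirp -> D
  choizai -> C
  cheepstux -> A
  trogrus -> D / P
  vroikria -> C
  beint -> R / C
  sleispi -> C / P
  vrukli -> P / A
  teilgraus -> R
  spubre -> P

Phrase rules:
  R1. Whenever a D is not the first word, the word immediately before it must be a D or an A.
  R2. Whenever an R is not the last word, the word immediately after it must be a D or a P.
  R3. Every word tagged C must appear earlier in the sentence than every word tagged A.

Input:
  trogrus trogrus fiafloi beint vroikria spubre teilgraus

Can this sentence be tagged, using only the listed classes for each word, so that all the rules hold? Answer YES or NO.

Candidates per position — 1:trogrus {D,P}; 2:trogrus {D,P}; 3:fiafloi {A,R}; 4:beint {R,C}; 5:vroikria {C}; 6:spubre {P}; 7:teilgraus {R}.
Every candidate sequence violates at least one rule; no consistent tagging exists.

NO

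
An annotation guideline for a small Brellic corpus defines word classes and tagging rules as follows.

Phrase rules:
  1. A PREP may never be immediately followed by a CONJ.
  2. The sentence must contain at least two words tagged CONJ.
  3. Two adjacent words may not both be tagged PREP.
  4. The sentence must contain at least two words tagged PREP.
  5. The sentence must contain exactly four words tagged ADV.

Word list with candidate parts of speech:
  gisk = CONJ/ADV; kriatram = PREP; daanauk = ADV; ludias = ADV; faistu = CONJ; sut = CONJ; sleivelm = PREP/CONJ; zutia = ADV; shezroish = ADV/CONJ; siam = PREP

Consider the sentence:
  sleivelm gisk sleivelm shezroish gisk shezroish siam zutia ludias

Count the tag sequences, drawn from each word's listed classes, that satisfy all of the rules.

7

Candidates per position — 1:sleivelm {PREP,CONJ}; 2:gisk {CONJ,ADV}; 3:sleivelm {PREP,CONJ}; 4:shezroish {ADV,CONJ}; 5:gisk {CONJ,ADV}; 6:shezroish {ADV,CONJ}; 7:siam {PREP}; 8:zutia {ADV}; 9:ludias {ADV}.
There are 64 candidate sequences in total.
Checking each against the rules leaves 7 sequences.
Count = 7.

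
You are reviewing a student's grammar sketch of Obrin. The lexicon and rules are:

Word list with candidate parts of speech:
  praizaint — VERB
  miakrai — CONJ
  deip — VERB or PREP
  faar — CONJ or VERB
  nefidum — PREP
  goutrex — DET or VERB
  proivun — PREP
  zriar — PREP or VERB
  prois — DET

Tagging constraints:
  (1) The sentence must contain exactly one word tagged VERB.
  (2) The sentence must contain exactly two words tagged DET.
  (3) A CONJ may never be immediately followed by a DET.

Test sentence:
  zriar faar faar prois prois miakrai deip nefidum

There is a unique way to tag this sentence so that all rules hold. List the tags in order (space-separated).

PREP CONJ VERB DET DET CONJ PREP PREP

Candidates per position — 1:zriar {PREP,VERB}; 2:faar {CONJ,VERB}; 3:faar {CONJ,VERB}; 4:prois {DET}; 5:prois {DET}; 6:miakrai {CONJ}; 7:deip {VERB,PREP}; 8:nefidum {PREP}.
If word 3 were CONJ, no tagging could satisfy rule 3; so word 3 is VERB.
If word 7 were VERB, no tagging could satisfy rule 1; so word 7 is PREP.
If word 1 were VERB, no tagging could satisfy rule 1; so word 1 is PREP.
If word 2 were VERB, no tagging could satisfy rule 1; so word 2 is CONJ.
The only consistent sequence is: PREP CONJ VERB DET DET CONJ PREP PREP.
Checking: rule 1 satisfied; rule 2 satisfied; rule 3 satisfied.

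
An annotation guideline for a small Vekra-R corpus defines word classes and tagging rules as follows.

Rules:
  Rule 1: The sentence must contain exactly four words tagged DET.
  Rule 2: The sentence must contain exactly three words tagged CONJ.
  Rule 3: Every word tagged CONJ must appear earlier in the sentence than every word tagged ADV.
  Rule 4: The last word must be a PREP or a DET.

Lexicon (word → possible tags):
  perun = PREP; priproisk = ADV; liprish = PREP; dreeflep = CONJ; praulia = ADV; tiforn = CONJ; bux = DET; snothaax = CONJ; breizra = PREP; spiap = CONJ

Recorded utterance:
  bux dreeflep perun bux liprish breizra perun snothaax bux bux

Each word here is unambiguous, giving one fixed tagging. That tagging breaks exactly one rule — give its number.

Fixed tagging: DET CONJ PREP DET PREP PREP PREP CONJ DET DET.
Applying the rules: R1 holds, R2 violated, R3 holds, R4 holds.
Only rule 2 fails.

2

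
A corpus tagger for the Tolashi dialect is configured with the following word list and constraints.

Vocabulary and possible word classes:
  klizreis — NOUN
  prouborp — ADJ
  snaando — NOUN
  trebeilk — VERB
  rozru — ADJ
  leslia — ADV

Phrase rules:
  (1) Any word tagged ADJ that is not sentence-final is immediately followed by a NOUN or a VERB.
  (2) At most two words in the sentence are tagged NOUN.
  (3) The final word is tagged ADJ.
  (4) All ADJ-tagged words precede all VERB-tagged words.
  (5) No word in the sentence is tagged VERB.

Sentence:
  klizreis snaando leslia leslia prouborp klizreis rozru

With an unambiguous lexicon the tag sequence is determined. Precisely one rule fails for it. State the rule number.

2

Fixed tagging: NOUN NOUN ADV ADV ADJ NOUN ADJ.
Rule check: R1 ok, R2 fails, R3 ok, R4 ok, R5 ok.
Only rule 2 fails.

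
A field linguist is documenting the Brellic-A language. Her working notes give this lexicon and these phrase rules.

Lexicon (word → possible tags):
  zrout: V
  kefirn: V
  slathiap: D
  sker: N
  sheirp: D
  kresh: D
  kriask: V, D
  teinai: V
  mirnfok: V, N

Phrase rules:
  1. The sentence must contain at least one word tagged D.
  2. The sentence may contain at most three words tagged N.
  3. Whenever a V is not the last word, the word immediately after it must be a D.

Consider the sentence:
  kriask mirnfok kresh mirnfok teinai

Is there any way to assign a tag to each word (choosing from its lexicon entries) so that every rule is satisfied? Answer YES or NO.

Candidates per position — 1:kriask {V,D}; 2:mirnfok {V,N}; 3:kresh {D}; 4:mirnfok {V,N}; 5:teinai {V}.
One satisfying assignment: D V D N V.
Verifying each rule — rule 1 satisfied; rule 2 satisfied; rule 3 satisfied.

YES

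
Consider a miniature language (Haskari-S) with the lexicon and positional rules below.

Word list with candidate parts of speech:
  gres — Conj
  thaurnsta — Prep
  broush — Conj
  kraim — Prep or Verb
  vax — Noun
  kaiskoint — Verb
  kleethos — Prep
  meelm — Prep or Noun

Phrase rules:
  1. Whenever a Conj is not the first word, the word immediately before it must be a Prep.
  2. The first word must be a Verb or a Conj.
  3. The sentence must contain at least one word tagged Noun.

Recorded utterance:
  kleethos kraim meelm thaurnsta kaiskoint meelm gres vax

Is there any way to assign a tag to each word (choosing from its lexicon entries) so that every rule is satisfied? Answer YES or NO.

Candidates per position — 1:kleethos {Prep}; 2:kraim {Prep,Verb}; 3:meelm {Prep,Noun}; 4:thaurnsta {Prep}; 5:kaiskoint {Verb}; 6:meelm {Prep,Noun}; 7:gres {Conj}; 8:vax {Noun}.
Rule 2 cannot be satisfied by any choice of tags from the lexicon.
So there is no consistent tagging.

NO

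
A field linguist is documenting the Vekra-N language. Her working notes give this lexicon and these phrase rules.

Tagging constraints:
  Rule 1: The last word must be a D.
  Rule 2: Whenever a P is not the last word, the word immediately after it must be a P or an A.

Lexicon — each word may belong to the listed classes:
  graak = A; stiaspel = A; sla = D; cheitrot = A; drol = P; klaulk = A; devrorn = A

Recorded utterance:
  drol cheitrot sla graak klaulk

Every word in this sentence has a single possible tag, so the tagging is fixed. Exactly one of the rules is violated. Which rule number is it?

1

Fixed tagging: P A D A A.
Checking each rule: R1 ✗, R2 ✓.
Only rule 1 fails.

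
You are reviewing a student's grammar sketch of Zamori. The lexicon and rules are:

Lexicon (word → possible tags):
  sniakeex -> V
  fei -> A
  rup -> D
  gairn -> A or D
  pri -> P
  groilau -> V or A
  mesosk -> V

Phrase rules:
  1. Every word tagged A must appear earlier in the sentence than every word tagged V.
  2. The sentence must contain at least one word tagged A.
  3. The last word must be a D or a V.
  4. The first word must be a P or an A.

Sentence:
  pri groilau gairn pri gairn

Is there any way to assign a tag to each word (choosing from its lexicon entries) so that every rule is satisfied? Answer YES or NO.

YES

Candidates per position — 1:pri {P}; 2:groilau {V,A}; 3:gairn {A,D}; 4:pri {P}; 5:gairn {A,D}.
One satisfying assignment: P A A P D.
Verifying each rule — rule 1 ✓; rule 2 ✓; rule 3 ✓; rule 4 ✓.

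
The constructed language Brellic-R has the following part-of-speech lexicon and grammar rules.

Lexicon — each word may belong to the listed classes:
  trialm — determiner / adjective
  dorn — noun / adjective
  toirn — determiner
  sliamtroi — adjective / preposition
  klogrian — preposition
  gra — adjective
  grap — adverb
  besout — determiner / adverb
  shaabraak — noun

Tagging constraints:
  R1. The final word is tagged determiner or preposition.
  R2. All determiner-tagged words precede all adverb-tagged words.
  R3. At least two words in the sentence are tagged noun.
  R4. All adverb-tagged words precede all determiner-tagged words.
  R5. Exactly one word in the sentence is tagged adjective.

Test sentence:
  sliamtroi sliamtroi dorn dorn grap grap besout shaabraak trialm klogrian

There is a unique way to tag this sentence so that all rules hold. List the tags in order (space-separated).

Candidates per position — 1:sliamtroi {adjective,preposition}; 2:sliamtroi {adjective,preposition}; 3:dorn {noun,adjective}; 4:dorn {noun,adjective}; 5:grap {adverb}; 6:grap {adverb}; 7:besout {determiner,adverb}; 8:shaabraak {noun}; 9:trialm {determiner,adjective}; 10:klogrian {preposition}.
Word 7 cannot be determiner — rule 2 would then fail for every completion. It is adverb.
Word 9 cannot be determiner — rule 2 would then fail for every completion. It is adjective.
Word 1 cannot be adjective — rule 5 would then fail for every completion. It is preposition.
Word 2 cannot be adjective — rule 5 would then fail for every completion. It is preposition.
Word 3 cannot be adjective — rule 5 would then fail for every completion. It is noun.
Word 4 cannot be adjective — rule 5 would then fail for every completion. It is noun.
The only consistent sequence is: preposition preposition noun noun adverb adverb adverb noun adjective preposition.
Check: rule 1 holds; rule 2 holds; rule 3 holds; rule 4 holds; rule 5 holds.

preposition preposition noun noun adverb adverb adverb noun adjective preposition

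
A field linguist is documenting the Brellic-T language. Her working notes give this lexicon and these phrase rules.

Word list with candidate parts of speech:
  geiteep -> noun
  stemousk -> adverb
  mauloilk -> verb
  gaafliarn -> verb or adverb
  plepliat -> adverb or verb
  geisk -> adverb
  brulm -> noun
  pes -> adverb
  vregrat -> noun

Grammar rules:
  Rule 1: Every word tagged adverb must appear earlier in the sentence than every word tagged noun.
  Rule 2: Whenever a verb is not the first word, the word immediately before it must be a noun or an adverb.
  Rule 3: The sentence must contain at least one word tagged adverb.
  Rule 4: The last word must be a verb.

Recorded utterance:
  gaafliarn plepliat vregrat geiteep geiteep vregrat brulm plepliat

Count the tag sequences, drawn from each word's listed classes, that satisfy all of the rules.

Candidates per position — 1:gaafliarn {verb,adverb}; 2:plepliat {adverb,verb}; 3:vregrat {noun}; 4:geiteep {noun}; 5:geiteep {noun}; 6:vregrat {noun}; 7:brulm {noun}; 8:plepliat {adverb,verb}.
There are 8 candidate sequences in total.
The sequences that satisfy every rule: verb adverb noun noun noun noun noun verb; adverb adverb noun noun noun noun noun verb; adverb verb noun noun noun noun noun verb.
Count = 3.

3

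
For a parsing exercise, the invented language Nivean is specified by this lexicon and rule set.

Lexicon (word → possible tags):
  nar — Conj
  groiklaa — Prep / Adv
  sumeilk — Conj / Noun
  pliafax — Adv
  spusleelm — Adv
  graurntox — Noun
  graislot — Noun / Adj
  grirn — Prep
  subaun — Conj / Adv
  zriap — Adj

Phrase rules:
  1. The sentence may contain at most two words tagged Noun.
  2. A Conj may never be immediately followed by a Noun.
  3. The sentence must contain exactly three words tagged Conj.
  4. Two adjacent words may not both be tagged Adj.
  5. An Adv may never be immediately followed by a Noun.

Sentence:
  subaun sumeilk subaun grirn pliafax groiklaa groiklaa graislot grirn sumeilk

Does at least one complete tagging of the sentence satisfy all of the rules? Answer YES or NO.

YES

Candidates per position — 1:subaun {Conj,Adv}; 2:sumeilk {Conj,Noun}; 3:subaun {Conj,Adv}; 4:grirn {Prep}; 5:pliafax {Adv}; 6:groiklaa {Prep,Adv}; 7:groiklaa {Prep,Adv}; 8:graislot {Noun,Adj}; 9:grirn {Prep}; 10:sumeilk {Conj,Noun}.
One satisfying assignment: Conj Conj Conj Prep Adv Prep Prep Noun Prep Noun.
Check: rule 1 ✓; rule 2 ✓; rule 3 ✓; rule 4 ✓; rule 5 ✓.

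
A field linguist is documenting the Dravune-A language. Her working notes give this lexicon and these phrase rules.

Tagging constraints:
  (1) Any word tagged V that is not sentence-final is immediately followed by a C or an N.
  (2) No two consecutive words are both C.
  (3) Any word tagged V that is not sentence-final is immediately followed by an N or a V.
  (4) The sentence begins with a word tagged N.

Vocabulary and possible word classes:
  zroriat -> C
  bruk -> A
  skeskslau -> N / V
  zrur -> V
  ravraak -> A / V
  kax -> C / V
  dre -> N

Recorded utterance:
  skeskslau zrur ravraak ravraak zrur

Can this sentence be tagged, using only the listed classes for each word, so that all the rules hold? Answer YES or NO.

Candidates per position — 1:skeskslau {N,V}; 2:zrur {V}; 3:ravraak {A,V}; 4:ravraak {A,V}; 5:zrur {V}.
Rule 1 cannot be satisfied by any choice of tags from the lexicon.
So there is no consistent tagging.

NO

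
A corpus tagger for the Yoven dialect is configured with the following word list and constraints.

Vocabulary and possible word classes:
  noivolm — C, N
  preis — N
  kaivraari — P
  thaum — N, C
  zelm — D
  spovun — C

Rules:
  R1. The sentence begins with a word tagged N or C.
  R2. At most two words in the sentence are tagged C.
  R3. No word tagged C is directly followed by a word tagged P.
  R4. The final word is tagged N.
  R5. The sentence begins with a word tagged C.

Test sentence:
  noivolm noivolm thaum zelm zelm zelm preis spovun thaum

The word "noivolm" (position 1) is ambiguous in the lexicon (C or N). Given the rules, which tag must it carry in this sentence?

C

Candidates per position — 1:noivolm {C,N}; 2:noivolm {C,N}; 3:thaum {N,C}; 4:zelm {D}; 5:zelm {D}; 6:zelm {D}; 7:preis {N}; 8:spovun {C}; 9:thaum {N,C}.
At position 1, choosing N makes rule 5 impossible to satisfy; hence C.
At position 2, choosing C makes rule 2 impossible to satisfy; hence N.
At position 3, choosing C makes rule 2 impossible to satisfy; hence N.
At position 9, choosing C makes rule 2 impossible to satisfy; hence N.
That leaves exactly one tagging: C N N D D D N C N.
Rule-by-rule: rule 1 ok; rule 2 ok; rule 3 ok; rule 4 ok; rule 5 ok.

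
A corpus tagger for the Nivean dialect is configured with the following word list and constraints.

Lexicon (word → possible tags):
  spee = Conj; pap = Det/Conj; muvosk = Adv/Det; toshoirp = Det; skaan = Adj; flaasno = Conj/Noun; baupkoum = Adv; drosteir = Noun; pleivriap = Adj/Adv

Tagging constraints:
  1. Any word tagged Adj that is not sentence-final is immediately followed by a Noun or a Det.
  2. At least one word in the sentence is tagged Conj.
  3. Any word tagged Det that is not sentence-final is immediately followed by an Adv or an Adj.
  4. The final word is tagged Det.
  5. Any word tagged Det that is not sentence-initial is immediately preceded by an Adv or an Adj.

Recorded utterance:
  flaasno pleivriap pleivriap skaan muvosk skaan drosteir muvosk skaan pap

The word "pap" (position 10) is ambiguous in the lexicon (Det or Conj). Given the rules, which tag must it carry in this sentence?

Det

Candidates per position — 1:flaasno {Conj,Noun}; 2:pleivriap {Adj,Adv}; 3:pleivriap {Adj,Adv}; 4:skaan {Adj}; 5:muvosk {Adv,Det}; 6:skaan {Adj}; 7:drosteir {Noun}; 8:muvosk {Adv,Det}; 9:skaan {Adj}; 10:pap {Det,Conj}.
At position 2, choosing Adj makes rule 1 impossible to satisfy; hence Adv.
At position 3, choosing Adj makes rule 1 impossible to satisfy; hence Adv.
At position 5, choosing Adv makes rule 1 impossible to satisfy; hence Det.
At position 8, choosing Det makes rule 5 impossible to satisfy; hence Adv.
At position 10, choosing Conj makes rule 1 impossible to satisfy; hence Det.
At position 1, choosing Noun makes rule 2 impossible to satisfy; hence Conj.
So the tagging must be: Conj Adv Adv Adj Det Adj Noun Adv Adj Det.
Rule-by-rule: rule 1 ok; rule 2 ok; rule 3 ok; rule 4 ok; rule 5 ok.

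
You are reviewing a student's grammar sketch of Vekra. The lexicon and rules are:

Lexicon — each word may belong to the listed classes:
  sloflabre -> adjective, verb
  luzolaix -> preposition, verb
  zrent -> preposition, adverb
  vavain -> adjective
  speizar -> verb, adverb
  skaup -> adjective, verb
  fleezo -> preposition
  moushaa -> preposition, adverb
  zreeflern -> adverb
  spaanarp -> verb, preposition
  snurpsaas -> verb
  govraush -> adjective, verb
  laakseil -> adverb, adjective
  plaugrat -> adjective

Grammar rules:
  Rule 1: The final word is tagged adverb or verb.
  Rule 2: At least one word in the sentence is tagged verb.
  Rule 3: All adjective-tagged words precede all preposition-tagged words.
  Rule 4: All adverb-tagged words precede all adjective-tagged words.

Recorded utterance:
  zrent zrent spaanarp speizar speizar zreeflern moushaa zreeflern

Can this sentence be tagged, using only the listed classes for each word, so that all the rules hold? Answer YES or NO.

YES

Candidates per position — 1:zrent {preposition,adverb}; 2:zrent {preposition,adverb}; 3:spaanarp {verb,preposition}; 4:speizar {verb,adverb}; 5:speizar {verb,adverb}; 6:zreeflern {adverb}; 7:moushaa {preposition,adverb}; 8:zreeflern {adverb}.
One satisfying assignment: preposition adverb preposition adverb verb adverb preposition adverb.
Rule-by-rule: rule 1 holds; rule 2 holds; rule 3 holds; rule 4 holds.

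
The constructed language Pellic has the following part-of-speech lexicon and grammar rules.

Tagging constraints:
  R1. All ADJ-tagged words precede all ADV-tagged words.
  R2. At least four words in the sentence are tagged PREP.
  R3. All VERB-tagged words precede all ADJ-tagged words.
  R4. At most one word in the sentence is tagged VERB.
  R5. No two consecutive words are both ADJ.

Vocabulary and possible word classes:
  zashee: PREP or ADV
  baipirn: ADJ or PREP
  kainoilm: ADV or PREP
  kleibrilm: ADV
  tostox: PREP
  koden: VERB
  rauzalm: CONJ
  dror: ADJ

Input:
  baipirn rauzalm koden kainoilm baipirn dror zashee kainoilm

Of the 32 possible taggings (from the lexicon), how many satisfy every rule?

3

Candidates per position — 1:baipirn {ADJ,PREP}; 2:rauzalm {CONJ}; 3:koden {VERB}; 4:kainoilm {ADV,PREP}; 5:baipirn {ADJ,PREP}; 6:dror {ADJ}; 7:zashee {PREP,ADV}; 8:kainoilm {ADV,PREP}.
There are 32 candidate sequences in total.
The sequences that satisfy every rule: PREP CONJ VERB PREP PREP ADJ PREP ADV; PREP CONJ VERB PREP PREP ADJ PREP PREP; PREP CONJ VERB PREP PREP ADJ ADV PREP.
Count = 3.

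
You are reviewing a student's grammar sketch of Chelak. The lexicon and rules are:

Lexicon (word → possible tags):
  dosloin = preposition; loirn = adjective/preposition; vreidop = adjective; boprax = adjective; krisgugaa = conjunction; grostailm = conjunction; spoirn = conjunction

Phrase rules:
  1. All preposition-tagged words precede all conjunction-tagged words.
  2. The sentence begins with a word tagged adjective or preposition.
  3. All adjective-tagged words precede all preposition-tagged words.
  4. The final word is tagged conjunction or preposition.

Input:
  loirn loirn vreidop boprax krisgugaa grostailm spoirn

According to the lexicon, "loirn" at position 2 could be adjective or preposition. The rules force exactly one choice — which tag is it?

adjective

Candidates per position — 1:loirn {adjective,preposition}; 2:loirn {adjective,preposition}; 3:vreidop {adjective}; 4:boprax {adjective}; 5:krisgugaa {conjunction}; 6:grostailm {conjunction}; 7:spoirn {conjunction}.
Position 1: preposition is ruled out by rule 3; that leaves adjective.
Position 2: preposition is ruled out by rule 3; that leaves adjective.
So the tagging must be: adjective adjective adjective adjective conjunction conjunction conjunction.
Check: rule 1 satisfied; rule 2 satisfied; rule 3 satisfied; rule 4 satisfied.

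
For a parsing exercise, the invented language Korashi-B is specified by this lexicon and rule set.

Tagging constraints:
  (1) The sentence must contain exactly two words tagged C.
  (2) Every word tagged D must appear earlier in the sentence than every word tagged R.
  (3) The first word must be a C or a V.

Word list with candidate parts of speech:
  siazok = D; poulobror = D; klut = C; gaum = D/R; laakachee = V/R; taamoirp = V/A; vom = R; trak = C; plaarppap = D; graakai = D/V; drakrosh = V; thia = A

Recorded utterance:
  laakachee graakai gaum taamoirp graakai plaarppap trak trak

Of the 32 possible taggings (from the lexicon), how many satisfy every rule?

Candidates per position — 1:laakachee {V,R}; 2:graakai {D,V}; 3:gaum {D,R}; 4:taamoirp {V,A}; 5:graakai {D,V}; 6:plaarppap {D}; 7:trak {C}; 8:trak {C}.
There are 32 candidate sequences in total.
Checking each against the rules leaves 8 sequences.
Count = 8.

8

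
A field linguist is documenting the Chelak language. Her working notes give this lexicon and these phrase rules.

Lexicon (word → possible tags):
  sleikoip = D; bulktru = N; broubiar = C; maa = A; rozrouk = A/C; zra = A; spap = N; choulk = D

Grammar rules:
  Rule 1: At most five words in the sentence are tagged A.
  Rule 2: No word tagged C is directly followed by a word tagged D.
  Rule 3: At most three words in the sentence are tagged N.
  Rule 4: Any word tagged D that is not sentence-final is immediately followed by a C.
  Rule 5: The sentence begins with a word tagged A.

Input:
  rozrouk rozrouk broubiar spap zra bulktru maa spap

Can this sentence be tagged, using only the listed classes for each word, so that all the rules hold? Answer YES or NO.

Candidates per position — 1:rozrouk {A,C}; 2:rozrouk {A,C}; 3:broubiar {C}; 4:spap {N}; 5:zra {A}; 6:bulktru {N}; 7:maa {A}; 8:spap {N}.
One satisfying assignment: A C C N A N A N.
Verifying each rule — rule 1 holds; rule 2 holds; rule 3 holds; rule 4 holds; rule 5 holds.

YES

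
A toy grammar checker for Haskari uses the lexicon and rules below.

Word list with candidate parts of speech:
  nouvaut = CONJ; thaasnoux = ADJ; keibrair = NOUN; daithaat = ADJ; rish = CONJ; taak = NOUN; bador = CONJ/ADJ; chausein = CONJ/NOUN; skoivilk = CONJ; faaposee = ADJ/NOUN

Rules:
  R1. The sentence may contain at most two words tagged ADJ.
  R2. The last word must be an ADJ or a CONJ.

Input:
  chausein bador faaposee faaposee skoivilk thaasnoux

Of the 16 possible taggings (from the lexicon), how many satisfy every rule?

8

Candidates per position — 1:chausein {CONJ,NOUN}; 2:bador {CONJ,ADJ}; 3:faaposee {ADJ,NOUN}; 4:faaposee {ADJ,NOUN}; 5:skoivilk {CONJ}; 6:thaasnoux {ADJ}.
There are 16 candidate sequences in total.
Checking each against the rules leaves 8 sequences.
Count = 8.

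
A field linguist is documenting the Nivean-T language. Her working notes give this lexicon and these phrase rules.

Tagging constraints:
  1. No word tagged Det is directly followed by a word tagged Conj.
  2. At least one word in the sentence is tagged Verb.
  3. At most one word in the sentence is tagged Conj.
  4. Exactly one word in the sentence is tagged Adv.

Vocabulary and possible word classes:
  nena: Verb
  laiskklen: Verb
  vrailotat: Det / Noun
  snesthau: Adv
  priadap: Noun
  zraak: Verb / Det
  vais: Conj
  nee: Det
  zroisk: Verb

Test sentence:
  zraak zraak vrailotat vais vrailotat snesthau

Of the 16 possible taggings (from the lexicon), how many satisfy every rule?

6

Candidates per position — 1:zraak {Verb,Det}; 2:zraak {Verb,Det}; 3:vrailotat {Det,Noun}; 4:vais {Conj}; 5:vrailotat {Det,Noun}; 6:snesthau {Adv}.
There are 16 candidate sequences in total.
Checking each against the rules leaves 6 sequences.
Count = 6.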